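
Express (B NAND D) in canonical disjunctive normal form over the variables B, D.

(NOT B AND NOT D) OR (NOT B AND D) OR (B AND NOT D)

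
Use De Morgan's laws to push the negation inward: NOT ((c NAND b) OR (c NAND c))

NOT (c NAND b) AND NOT (c NAND c)
De Morgan's: NOT(OR of terms) = AND of negations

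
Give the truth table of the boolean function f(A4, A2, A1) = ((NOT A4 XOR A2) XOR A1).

A4 | A2 | A1 | Output
---------------------
0 | 0 | 0 | 1
0 | 0 | 1 | 0
0 | 1 | 0 | 0
0 | 1 | 1 | 1
1 | 0 | 0 | 0
1 | 0 | 1 | 1
1 | 1 | 0 | 1
1 | 1 | 1 | 0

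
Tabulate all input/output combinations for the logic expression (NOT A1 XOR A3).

A1 | A3 | Output
----------------
0 | 0 | 1
0 | 1 | 0
1 | 0 | 0
1 | 1 | 1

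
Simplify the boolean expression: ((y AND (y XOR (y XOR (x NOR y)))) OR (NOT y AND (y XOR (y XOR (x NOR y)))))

By distribution ((E AND v) OR (E AND NOT v) = E) then XOR self-cancellation ((E XOR v) XOR v = E):
= (x NOR y)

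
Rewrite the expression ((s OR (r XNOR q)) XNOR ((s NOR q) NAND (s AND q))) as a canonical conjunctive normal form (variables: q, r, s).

(q OR NOT r OR s) AND (NOT q OR r OR s)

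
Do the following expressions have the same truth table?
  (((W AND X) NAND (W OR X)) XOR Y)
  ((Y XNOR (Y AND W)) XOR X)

No. Counterexample: with Y=0, W=0, X=1, Expression 1 = 1 but Expression 2 = 0.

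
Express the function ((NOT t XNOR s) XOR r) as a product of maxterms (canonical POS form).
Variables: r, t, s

ΠM(0, 3, 5, 6) = (r OR t OR s) AND (r OR NOT t OR NOT s) AND (NOT r OR t OR NOT s) AND (NOT r OR NOT t OR s)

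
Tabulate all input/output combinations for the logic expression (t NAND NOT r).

t | r | Output
--------------
0 | 0 | 1
0 | 1 | 1
1 | 0 | 0
1 | 1 | 1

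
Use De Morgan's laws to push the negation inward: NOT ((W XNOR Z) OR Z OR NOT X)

NOT (W XNOR Z) AND NOT Z AND X
De Morgan's: NOT(OR of terms) = AND of negations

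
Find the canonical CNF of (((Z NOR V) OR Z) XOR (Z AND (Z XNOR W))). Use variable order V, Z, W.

(V OR NOT Z OR NOT W) AND (NOT V OR Z OR W) AND (NOT V OR Z OR NOT W) AND (NOT V OR NOT Z OR NOT W)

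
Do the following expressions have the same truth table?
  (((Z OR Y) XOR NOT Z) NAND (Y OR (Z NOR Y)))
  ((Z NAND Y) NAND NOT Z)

No. Counterexample: with Z=0, Y=1, Expression 1 = 1 but Expression 2 = 0.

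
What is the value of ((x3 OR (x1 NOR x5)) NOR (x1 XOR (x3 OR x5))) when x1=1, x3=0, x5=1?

Substituting: ((0 OR (1 NOR 1)) NOR (1 XOR (0 OR 1)))
= 1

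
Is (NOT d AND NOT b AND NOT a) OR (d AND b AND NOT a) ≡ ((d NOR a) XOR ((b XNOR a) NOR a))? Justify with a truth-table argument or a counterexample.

Yes, they are equivalent — the two output columns agree on all 8 assignments:
d | b | a | Expression 1 | Expression 2
---------------------------------------
0 | 0 | 0 | 1 | 1
0 | 0 | 1 | 0 | 0
0 | 1 | 0 | 0 | 0
0 | 1 | 1 | 0 | 0
1 | 0 | 0 | 0 | 0
1 | 0 | 1 | 0 | 0
1 | 1 | 0 | 1 | 1
1 | 1 | 1 | 0 | 0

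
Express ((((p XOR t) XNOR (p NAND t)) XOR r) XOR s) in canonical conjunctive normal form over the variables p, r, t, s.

(p OR r OR t OR s) AND (p OR r OR NOT t OR NOT s) AND (p OR NOT r OR t OR NOT s) AND (p OR NOT r OR NOT t OR s) AND (NOT p OR r OR t OR NOT s) AND (NOT p OR r OR NOT t OR NOT s) AND (NOT p OR NOT r OR t OR s) AND (NOT p OR NOT r OR NOT t OR s)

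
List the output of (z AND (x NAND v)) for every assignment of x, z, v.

x | z | v | Output
------------------
0 | 0 | 0 | 0
0 | 0 | 1 | 0
0 | 1 | 0 | 1
0 | 1 | 1 | 1
1 | 0 | 0 | 0
1 | 0 | 1 | 0
1 | 1 | 0 | 1
1 | 1 | 1 | 0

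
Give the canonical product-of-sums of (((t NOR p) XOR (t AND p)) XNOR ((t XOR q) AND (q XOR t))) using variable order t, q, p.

ΠM(0, 3, 4, 7) = (t OR q OR p) AND (t OR NOT q OR NOT p) AND (NOT t OR q OR p) AND (NOT t OR NOT q OR NOT p)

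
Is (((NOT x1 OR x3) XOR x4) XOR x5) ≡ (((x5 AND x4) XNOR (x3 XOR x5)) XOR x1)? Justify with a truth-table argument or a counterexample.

No. Counterexample: with x4=0, x5=0, x3=1, x1=0, Expression 1 = 1 but Expression 2 = 0.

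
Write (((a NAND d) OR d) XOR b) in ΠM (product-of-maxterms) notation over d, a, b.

ΠM(1, 3, 5, 7) = (d OR a OR NOT b) AND (d OR NOT a OR NOT b) AND (NOT d OR a OR NOT b) AND (NOT d OR NOT a OR NOT b)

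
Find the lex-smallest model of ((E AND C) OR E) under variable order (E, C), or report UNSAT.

E=1, C=0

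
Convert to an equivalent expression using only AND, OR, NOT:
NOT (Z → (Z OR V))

Z AND NOT (Z OR V)
(Negated implication: NOT(A → B) = A AND NOT B)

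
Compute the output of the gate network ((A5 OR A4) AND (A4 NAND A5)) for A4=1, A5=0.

Substituting: ((0 OR 1) AND (1 NAND 0))
= 1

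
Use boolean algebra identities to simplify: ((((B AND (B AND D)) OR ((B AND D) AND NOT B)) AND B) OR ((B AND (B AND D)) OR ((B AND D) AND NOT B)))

By absorption (E OR (E AND v) = E) then distribution ((E AND v) OR (E AND NOT v) = E):
= (B AND D)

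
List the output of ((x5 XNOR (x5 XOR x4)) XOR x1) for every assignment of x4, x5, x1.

x4 | x5 | x1 | Output
---------------------
0 | 0 | 0 | 1
0 | 0 | 1 | 0
0 | 1 | 0 | 1
0 | 1 | 1 | 0
1 | 0 | 0 | 0
1 | 0 | 1 | 1
1 | 1 | 0 | 0
1 | 1 | 1 | 1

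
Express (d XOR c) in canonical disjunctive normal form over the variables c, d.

(NOT c AND d) OR (c AND NOT d)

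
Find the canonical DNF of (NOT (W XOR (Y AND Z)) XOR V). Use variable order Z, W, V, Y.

(NOT Z AND NOT W AND NOT V AND NOT Y) OR (NOT Z AND NOT W AND NOT V AND Y) OR (NOT Z AND W AND V AND NOT Y) OR (NOT Z AND W AND V AND Y) OR (Z AND NOT W AND NOT V AND NOT Y) OR (Z AND NOT W AND V AND Y) OR (Z AND W AND NOT V AND Y) OR (Z AND W AND V AND NOT Y)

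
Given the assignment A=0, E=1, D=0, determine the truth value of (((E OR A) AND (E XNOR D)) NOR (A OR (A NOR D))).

Substituting: (((1 OR 0) AND (1 XNOR 0)) NOR (0 OR (0 NOR 0)))
= 0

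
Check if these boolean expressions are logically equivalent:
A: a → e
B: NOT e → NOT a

Yes, Contrapositive is always equivalent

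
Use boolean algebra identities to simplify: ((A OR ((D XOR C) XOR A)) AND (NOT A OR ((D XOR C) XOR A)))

By distribution ((E OR v) AND (E OR NOT v) = E):
= ((D XOR C) XOR A)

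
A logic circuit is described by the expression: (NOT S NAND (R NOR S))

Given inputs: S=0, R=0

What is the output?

Substituting: (NOT 0 NAND (0 NOR 0))
= 0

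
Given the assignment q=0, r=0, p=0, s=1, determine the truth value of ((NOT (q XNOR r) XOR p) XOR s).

Substituting: ((NOT (0 XNOR 0) XOR 0) XOR 1)
= 1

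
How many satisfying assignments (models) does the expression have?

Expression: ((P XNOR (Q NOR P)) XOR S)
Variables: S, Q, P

Satisfying assignments: (0,1,0), (1,0,0), (1,0,1), (1,1,1)
Count: 4 out of 8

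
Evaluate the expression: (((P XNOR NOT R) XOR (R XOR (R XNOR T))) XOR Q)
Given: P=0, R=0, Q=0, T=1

Substituting: (((0 XNOR NOT 0) XOR (0 XOR (0 XNOR 1))) XOR 0)
= 0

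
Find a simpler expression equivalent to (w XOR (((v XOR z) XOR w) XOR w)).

By XOR self-cancellation ((E XOR v) XOR v = E):
= ((v XOR z) XOR w)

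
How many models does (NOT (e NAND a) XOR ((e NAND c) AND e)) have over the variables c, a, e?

Satisfying assignments: (0,0,1), (1,1,1)
Count: 2 out of 8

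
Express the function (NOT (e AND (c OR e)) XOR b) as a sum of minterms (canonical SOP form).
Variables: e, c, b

Σm(0, 2, 5, 7) = (NOT e AND NOT c AND NOT b) OR (NOT e AND c AND NOT b) OR (e AND NOT c AND b) OR (e AND c AND b)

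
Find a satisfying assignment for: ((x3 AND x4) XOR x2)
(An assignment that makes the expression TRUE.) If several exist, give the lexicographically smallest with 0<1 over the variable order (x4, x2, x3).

x4=0, x2=1, x3=0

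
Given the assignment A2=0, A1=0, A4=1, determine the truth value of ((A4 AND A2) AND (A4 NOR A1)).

Substituting: ((1 AND 0) AND (1 NOR 0))
= 0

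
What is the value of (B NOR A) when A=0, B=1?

Substituting: (1 NOR 0)
= 0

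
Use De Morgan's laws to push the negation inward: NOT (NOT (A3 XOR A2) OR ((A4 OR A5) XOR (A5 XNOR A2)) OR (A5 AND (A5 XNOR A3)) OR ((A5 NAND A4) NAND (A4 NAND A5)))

(A3 XOR A2) AND NOT ((A4 OR A5) XOR (A5 XNOR A2)) AND NOT (A5 AND (A5 XNOR A3)) AND NOT ((A5 NAND A4) NAND (A4 NAND A5))
De Morgan's: NOT(OR of terms) = AND of negations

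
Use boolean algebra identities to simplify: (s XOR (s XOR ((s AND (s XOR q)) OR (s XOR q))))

By XOR self-cancellation ((E XOR v) XOR v = E) then absorption (E OR (E AND v) = E):
= (s XOR q)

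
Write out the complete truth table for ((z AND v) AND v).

z | v | Output
--------------
0 | 0 | 0
0 | 1 | 0
1 | 0 | 0
1 | 1 | 1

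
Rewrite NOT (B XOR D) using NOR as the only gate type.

(((((B NOR D) NOR (B NOR D)) NOR ((B NOR D) NOR (B NOR D))) NOR ((((B NOR B) NOR (D NOR D)) NOR ((B NOR B) NOR (D NOR D))) NOR (((B NOR B) NOR (D NOR D)) NOR ((B NOR B) NOR (D NOR D))))) NOR ((((B NOR D) NOR (B NOR D)) NOR ((B NOR D) NOR (B NOR D))) NOR ((((B NOR B) NOR (D NOR D)) NOR ((B NOR B) NOR (D NOR D))) NOR (((B NOR B) NOR (D NOR D)) NOR ((B NOR B) NOR (D NOR D))))))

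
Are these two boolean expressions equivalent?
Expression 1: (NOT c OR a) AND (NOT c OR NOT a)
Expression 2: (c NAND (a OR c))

Yes, they are equivalent — the two output columns agree on all 4 assignments:
c | a | Expression 1 | Expression 2
-----------------------------------
0 | 0 | 1 | 1
0 | 1 | 1 | 1
1 | 0 | 0 | 0
1 | 1 | 0 | 0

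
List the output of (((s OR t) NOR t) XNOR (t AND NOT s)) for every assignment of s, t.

s | t | Output
--------------
0 | 0 | 0
0 | 1 | 0
1 | 0 | 1
1 | 1 | 1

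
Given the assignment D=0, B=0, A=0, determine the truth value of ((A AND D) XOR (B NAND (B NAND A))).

Substituting: ((0 AND 0) XOR (0 NAND (0 NAND 0)))
= 1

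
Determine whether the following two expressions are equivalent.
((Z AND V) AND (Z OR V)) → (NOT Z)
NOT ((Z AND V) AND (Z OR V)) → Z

No, Inverse is not equivalent to original (counterexample: V=0, Z=0)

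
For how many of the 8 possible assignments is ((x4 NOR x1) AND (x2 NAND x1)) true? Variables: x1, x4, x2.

Satisfying assignments: (0,0,0), (0,0,1)
Count: 2 out of 8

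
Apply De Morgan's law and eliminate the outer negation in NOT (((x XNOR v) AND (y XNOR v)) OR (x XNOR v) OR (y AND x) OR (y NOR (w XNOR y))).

NOT ((x XNOR v) AND (y XNOR v)) AND NOT (x XNOR v) AND NOT (y AND x) AND NOT (y NOR (w XNOR y))
De Morgan's: NOT(OR of terms) = AND of negations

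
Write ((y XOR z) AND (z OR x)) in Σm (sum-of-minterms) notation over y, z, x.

Σm(2, 3, 5) = (NOT y AND z AND NOT x) OR (NOT y AND z AND x) OR (y AND NOT z AND x)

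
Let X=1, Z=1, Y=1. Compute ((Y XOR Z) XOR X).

Substituting: ((1 XOR 1) XOR 1)
= 1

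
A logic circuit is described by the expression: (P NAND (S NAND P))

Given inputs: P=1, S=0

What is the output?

Substituting: (1 NAND (0 NAND 1))
= 0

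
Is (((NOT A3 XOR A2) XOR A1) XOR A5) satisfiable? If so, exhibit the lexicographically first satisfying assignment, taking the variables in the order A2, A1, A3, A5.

A2=0, A1=0, A3=0, A5=0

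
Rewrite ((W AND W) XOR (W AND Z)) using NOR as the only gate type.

((((((W NOR W) NOR (W NOR W)) NOR ((W NOR W) NOR (Z NOR Z))) NOR (((W NOR W) NOR (W NOR W)) NOR ((W NOR W) NOR (Z NOR Z)))) NOR ((((W NOR W) NOR (W NOR W)) NOR ((W NOR W) NOR (Z NOR Z))) NOR (((W NOR W) NOR (W NOR W)) NOR ((W NOR W) NOR (Z NOR Z))))) NOR ((((((W NOR W) NOR (W NOR W)) NOR ((W NOR W) NOR (W NOR W))) NOR (((W NOR W) NOR (Z NOR Z)) NOR ((W NOR W) NOR (Z NOR Z)))) NOR ((((W NOR W) NOR (W NOR W)) NOR ((W NOR W) NOR (W NOR W))) NOR (((W NOR W) NOR (Z NOR Z)) NOR ((W NOR W) NOR (Z NOR Z))))) NOR (((((W NOR W) NOR (W NOR W)) NOR ((W NOR W) NOR (W NOR W))) NOR (((W NOR W) NOR (Z NOR Z)) NOR ((W NOR W) NOR (Z NOR Z)))) NOR ((((W NOR W) NOR (W NOR W)) NOR ((W NOR W) NOR (W NOR W))) NOR (((W NOR W) NOR (Z NOR Z)) NOR ((W NOR W) NOR (Z NOR Z)))))))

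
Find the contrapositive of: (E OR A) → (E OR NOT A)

Contrapositive: NOT (E OR NOT A) → NOT (E OR A)
Note: A statement and its contrapositive are logically equivalent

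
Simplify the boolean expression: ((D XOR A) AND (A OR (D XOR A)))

By absorption (E AND (E OR v) = E):
= (D XOR A)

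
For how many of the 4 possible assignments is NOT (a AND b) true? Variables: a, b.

Satisfying assignments: (0,0), (0,1), (1,0)
Count: 3 out of 4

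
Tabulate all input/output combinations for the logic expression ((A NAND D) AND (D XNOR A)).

A | D | Output
--------------
0 | 0 | 1
0 | 1 | 0
1 | 0 | 0
1 | 1 | 0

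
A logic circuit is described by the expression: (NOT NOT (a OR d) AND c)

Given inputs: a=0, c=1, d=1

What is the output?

Substituting: (NOT NOT (0 OR 1) AND 1)
= 1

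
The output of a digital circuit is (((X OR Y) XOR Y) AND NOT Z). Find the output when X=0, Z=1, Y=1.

Substituting: (((0 OR 1) XOR 1) AND NOT 1)
= 0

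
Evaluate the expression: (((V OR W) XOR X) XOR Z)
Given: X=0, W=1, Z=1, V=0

Substituting: (((0 OR 1) XOR 0) XOR 1)
= 0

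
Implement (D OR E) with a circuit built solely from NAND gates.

((D NAND D) NAND (E NAND E))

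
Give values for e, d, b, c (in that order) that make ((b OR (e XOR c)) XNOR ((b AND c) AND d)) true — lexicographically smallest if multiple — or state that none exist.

e=0, d=0, b=0, c=0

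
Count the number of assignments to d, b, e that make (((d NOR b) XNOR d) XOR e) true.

Satisfying assignments: (0,0,1), (0,1,0), (1,0,1), (1,1,1)
Count: 4 out of 8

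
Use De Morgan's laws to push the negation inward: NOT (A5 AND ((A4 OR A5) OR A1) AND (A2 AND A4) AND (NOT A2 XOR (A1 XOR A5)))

NOT A5 OR NOT ((A4 OR A5) OR A1) OR NOT (A2 AND A4) OR NOT (NOT A2 XOR (A1 XOR A5))
De Morgan's: NOT(AND of terms) = OR of negations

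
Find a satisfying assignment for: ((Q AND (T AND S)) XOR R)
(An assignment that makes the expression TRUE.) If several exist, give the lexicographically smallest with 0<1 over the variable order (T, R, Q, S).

T=0, R=1, Q=0, S=0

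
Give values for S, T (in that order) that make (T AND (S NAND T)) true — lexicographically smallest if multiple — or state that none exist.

S=0, T=1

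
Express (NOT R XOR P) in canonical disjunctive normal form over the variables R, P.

(NOT R AND NOT P) OR (R AND P)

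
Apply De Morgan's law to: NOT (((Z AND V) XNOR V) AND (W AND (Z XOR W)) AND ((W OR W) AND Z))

NOT ((Z AND V) XNOR V) OR NOT (W AND (Z XOR W)) OR NOT ((W OR W) AND Z)
De Morgan's: NOT(AND of terms) = OR of negations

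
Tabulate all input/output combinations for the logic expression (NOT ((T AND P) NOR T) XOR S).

S | T | P | Output
------------------
0 | 0 | 0 | 0
0 | 0 | 1 | 0
0 | 1 | 0 | 1
0 | 1 | 1 | 1
1 | 0 | 0 | 1
1 | 0 | 1 | 1
1 | 1 | 0 | 0
1 | 1 | 1 | 0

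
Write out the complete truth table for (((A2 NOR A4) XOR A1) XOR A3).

A2 | A1 | A4 | A3 | Output
--------------------------
0 | 0 | 0 | 0 | 1
0 | 0 | 0 | 1 | 0
0 | 0 | 1 | 0 | 0
0 | 0 | 1 | 1 | 1
0 | 1 | 0 | 0 | 0
0 | 1 | 0 | 1 | 1
0 | 1 | 1 | 0 | 1
0 | 1 | 1 | 1 | 0
1 | 0 | 0 | 0 | 0
1 | 0 | 0 | 1 | 1
1 | 0 | 1 | 0 | 0
1 | 0 | 1 | 1 | 1
1 | 1 | 0 | 0 | 1
1 | 1 | 0 | 1 | 0
1 | 1 | 1 | 0 | 1
1 | 1 | 1 | 1 | 0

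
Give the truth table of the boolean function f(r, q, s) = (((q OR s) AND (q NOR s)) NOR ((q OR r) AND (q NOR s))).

r | q | s | Output
------------------
0 | 0 | 0 | 1
0 | 0 | 1 | 1
0 | 1 | 0 | 1
0 | 1 | 1 | 1
1 | 0 | 0 | 0
1 | 0 | 1 | 1
1 | 1 | 0 | 1
1 | 1 | 1 | 1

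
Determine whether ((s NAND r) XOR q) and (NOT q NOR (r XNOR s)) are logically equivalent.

No. Counterexample: with s=0, r=0, q=0, Expression 1 = 1 but Expression 2 = 0.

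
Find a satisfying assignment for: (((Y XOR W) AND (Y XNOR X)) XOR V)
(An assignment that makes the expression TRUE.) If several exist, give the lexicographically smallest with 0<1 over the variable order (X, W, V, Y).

X=0, W=0, V=1, Y=0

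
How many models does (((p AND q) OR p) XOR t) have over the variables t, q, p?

Satisfying assignments: (0,0,1), (0,1,1), (1,0,0), (1,1,0)
Count: 4 out of 8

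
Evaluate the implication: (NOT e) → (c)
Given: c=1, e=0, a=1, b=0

Antecedent (NOT e) = 1; consequent (c) = 1.
1 → 1 = 1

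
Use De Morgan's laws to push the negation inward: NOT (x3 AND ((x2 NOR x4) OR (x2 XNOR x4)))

NOT x3 OR NOT ((x2 NOR x4) OR (x2 XNOR x4))
De Morgan's: NOT(AND of terms) = OR of negations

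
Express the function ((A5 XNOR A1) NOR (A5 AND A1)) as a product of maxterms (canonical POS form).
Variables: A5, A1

ΠM(0, 3) = (A5 OR A1) AND (NOT A5 OR NOT A1)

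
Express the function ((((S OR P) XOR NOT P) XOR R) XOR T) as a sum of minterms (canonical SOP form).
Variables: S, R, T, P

Σm(0, 1, 6, 7, 9, 10, 12, 15) = (NOT S AND NOT R AND NOT T AND NOT P) OR (NOT S AND NOT R AND NOT T AND P) OR (NOT S AND R AND T AND NOT P) OR (NOT S AND R AND T AND P) OR (S AND NOT R AND NOT T AND P) OR (S AND NOT R AND T AND NOT P) OR (S AND R AND NOT T AND NOT P) OR (S AND R AND T AND P)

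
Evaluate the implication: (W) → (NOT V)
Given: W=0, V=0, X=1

Antecedent (W) = 0; consequent (NOT V) = 1.
0 → 1 = 1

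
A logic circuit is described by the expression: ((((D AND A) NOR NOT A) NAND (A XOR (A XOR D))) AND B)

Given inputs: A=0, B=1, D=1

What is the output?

Substituting: ((((1 AND 0) NOR NOT 0) NAND (0 XOR (0 XOR 1))) AND 1)
= 1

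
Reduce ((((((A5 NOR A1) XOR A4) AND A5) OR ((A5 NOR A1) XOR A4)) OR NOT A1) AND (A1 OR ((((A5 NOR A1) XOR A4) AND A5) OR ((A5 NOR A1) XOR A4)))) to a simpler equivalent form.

By distribution ((E OR v) AND (E OR NOT v) = E) then absorption (E OR (E AND v) = E):
= ((A5 NOR A1) XOR A4)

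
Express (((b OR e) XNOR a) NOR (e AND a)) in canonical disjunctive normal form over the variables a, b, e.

(NOT a AND NOT b AND e) OR (NOT a AND b AND NOT e) OR (NOT a AND b AND e) OR (a AND NOT b AND NOT e)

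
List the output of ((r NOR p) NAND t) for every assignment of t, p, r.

t | p | r | Output
------------------
0 | 0 | 0 | 1
0 | 0 | 1 | 1
0 | 1 | 0 | 1
0 | 1 | 1 | 1
1 | 0 | 0 | 0
1 | 0 | 1 | 1
1 | 1 | 0 | 1
1 | 1 | 1 | 1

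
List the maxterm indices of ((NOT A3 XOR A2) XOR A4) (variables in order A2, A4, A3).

ΠM(1, 2, 4, 7) = (A2 OR A4 OR NOT A3) AND (A2 OR NOT A4 OR A3) AND (NOT A2 OR A4 OR A3) AND (NOT A2 OR NOT A4 OR NOT A3)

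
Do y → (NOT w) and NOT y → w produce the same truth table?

No, Inverse is not equivalent to original (counterexample: y=0, w=0)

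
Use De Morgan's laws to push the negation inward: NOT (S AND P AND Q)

NOT S OR NOT P OR NOT Q
De Morgan's: NOT(AND of terms) = OR of negations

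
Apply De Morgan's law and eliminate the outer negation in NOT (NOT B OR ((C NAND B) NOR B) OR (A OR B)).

B AND NOT ((C NAND B) NOR B) AND NOT (A OR B)
De Morgan's: NOT(OR of terms) = AND of negations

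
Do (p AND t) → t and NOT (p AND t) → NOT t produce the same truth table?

No, Inverse is not equivalent to original (counterexample: t=1, p=0)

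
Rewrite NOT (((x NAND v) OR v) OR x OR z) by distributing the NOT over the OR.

NOT ((x NAND v) OR v) AND NOT x AND NOT z
De Morgan's: NOT(OR of terms) = AND of negations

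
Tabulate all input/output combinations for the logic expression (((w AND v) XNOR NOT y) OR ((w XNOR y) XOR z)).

y | v | z | w | Output
----------------------
0 | 0 | 0 | 0 | 1
0 | 0 | 0 | 1 | 0
0 | 0 | 1 | 0 | 0
0 | 0 | 1 | 1 | 1
0 | 1 | 0 | 0 | 1
0 | 1 | 0 | 1 | 1
0 | 1 | 1 | 0 | 0
0 | 1 | 1 | 1 | 1
1 | 0 | 0 | 0 | 1
1 | 0 | 0 | 1 | 1
1 | 0 | 1 | 0 | 1
1 | 0 | 1 | 1 | 1
1 | 1 | 0 | 0 | 1
1 | 1 | 0 | 1 | 1
1 | 1 | 1 | 0 | 1
1 | 1 | 1 | 1 | 0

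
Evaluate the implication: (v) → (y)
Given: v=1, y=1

Antecedent (v) = 1; consequent (y) = 1.
1 → 1 = 1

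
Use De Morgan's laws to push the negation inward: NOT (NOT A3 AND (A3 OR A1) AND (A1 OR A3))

A3 OR NOT (A3 OR A1) OR NOT (A1 OR A3)
De Morgan's: NOT(AND of terms) = OR of negations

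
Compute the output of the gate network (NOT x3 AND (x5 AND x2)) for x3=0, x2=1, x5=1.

Substituting: (NOT 0 AND (1 AND 1))
= 1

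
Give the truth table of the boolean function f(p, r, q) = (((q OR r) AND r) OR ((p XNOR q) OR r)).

p | r | q | Output
------------------
0 | 0 | 0 | 1
0 | 0 | 1 | 0
0 | 1 | 0 | 1
0 | 1 | 1 | 1
1 | 0 | 0 | 0
1 | 0 | 1 | 1
1 | 1 | 0 | 1
1 | 1 | 1 | 1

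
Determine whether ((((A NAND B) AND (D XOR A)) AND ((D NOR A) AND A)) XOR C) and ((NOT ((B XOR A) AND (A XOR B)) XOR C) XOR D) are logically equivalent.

No. Counterexample: with B=0, A=0, C=0, D=0, Expression 1 = 0 but Expression 2 = 1.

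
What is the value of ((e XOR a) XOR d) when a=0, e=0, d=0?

Substituting: ((0 XOR 0) XOR 0)
= 0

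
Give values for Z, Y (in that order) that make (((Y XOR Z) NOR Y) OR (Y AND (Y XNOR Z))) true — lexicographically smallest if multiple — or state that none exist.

Z=0, Y=0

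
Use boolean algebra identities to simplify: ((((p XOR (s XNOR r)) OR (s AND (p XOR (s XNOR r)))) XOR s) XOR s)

By XOR self-cancellation ((E XOR v) XOR v = E) then absorption (E OR (E AND v) = E):
= (p XOR (s XNOR r))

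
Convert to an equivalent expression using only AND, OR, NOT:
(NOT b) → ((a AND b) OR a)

b OR ((a AND b) OR a)
(Implication elimination: A → B = NOT A OR B)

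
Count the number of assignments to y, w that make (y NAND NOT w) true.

Satisfying assignments: (0,0), (0,1), (1,1)
Count: 3 out of 4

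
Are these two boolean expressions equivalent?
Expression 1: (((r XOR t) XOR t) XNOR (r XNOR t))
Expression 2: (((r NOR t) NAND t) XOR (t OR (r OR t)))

No. Counterexample: with r=0, t=0, Expression 1 = 0 but Expression 2 = 1.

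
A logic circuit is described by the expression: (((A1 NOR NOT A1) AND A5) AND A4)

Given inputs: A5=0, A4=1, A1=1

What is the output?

Substituting: (((1 NOR NOT 1) AND 0) AND 1)
= 0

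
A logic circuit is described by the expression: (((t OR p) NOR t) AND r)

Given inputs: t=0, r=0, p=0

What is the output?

Substituting: (((0 OR 0) NOR 0) AND 0)
= 0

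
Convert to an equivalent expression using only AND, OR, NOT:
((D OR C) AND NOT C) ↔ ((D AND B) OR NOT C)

(((D OR C) AND NOT C) AND ((D AND B) OR NOT C)) OR (NOT ((D OR C) AND NOT C) AND NOT ((D AND B) OR NOT C))
(Biconditional = both true or both false)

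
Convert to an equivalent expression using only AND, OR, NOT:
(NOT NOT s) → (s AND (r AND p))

NOT s OR (s AND (r AND p))
(Implication elimination: A → B = NOT A OR B)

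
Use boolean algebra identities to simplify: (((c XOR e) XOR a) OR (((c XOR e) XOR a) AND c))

By absorption (E OR (E AND v) = E):
= ((c XOR e) XOR a)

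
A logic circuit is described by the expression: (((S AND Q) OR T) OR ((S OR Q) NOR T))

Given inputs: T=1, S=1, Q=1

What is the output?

Substituting: (((1 AND 1) OR 1) OR ((1 OR 1) NOR 1))
= 1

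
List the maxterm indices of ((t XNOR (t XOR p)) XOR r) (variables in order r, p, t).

ΠM(2, 3, 4, 5) = (r OR NOT p OR t) AND (r OR NOT p OR NOT t) AND (NOT r OR p OR t) AND (NOT r OR p OR NOT t)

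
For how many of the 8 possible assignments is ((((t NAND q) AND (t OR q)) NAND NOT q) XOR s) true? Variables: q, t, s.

Satisfying assignments: (0,0,0), (0,1,1), (1,0,0), (1,1,0)
Count: 4 out of 8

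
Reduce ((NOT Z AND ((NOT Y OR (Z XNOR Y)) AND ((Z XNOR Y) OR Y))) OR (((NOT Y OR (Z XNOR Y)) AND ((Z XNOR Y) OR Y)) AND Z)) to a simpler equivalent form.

By distribution ((E AND v) OR (E AND NOT v) = E) then distribution ((E OR v) AND (E OR NOT v) = E):
= (Z XNOR Y)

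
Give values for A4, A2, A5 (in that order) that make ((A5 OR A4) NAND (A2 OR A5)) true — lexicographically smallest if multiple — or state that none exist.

A4=0, A2=0, A5=0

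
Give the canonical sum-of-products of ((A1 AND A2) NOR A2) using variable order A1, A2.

Σm(0, 2) = (NOT A1 AND NOT A2) OR (A1 AND NOT A2)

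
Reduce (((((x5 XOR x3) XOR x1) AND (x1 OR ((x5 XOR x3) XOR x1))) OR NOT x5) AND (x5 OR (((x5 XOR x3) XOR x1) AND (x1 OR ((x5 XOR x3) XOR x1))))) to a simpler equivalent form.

By distribution ((E OR v) AND (E OR NOT v) = E) then absorption (E AND (E OR v) = E):
= ((x5 XOR x3) XOR x1)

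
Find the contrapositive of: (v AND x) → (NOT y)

Contrapositive: y → NOT (v AND x)
Note: A statement and its contrapositive are logically equivalent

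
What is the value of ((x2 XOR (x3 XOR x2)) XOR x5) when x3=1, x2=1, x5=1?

Substituting: ((1 XOR (1 XOR 1)) XOR 1)
= 0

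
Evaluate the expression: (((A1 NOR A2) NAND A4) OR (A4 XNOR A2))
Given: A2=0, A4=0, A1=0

Substituting: (((0 NOR 0) NAND 0) OR (0 XNOR 0))
= 1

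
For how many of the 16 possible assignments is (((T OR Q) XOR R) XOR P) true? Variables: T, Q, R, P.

Satisfying assignments: (0,0,0,1), (0,0,1,0), (0,1,0,0), (0,1,1,1), (1,0,0,0), (1,0,1,1), (1,1,0,0), (1,1,1,1)
Count: 8 out of 16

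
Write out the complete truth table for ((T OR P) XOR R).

P | R | T | Output
------------------
0 | 0 | 0 | 0
0 | 0 | 1 | 1
0 | 1 | 0 | 1
0 | 1 | 1 | 0
1 | 0 | 0 | 1
1 | 0 | 1 | 1
1 | 1 | 0 | 0
1 | 1 | 1 | 0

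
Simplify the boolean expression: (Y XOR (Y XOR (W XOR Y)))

By XOR self-cancellation ((E XOR v) XOR v = E):
= (W XOR Y)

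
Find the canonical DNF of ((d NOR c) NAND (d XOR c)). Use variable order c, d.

(NOT c AND NOT d) OR (NOT c AND d) OR (c AND NOT d) OR (c AND d)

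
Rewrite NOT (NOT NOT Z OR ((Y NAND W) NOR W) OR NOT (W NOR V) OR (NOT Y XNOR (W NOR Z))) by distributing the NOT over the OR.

NOT Z AND NOT ((Y NAND W) NOR W) AND (W NOR V) AND NOT (NOT Y XNOR (W NOR Z))
De Morgan's: NOT(OR of terms) = AND of negations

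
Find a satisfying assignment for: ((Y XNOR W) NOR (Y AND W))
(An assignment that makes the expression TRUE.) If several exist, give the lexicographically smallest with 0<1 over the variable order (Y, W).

Y=0, W=1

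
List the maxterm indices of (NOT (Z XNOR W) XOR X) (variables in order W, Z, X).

ΠM(0, 3, 5, 6) = (W OR Z OR X) AND (W OR NOT Z OR NOT X) AND (NOT W OR Z OR NOT X) AND (NOT W OR NOT Z OR X)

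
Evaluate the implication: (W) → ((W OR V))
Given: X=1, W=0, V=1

Antecedent (W) = 0; consequent ((W OR V)) = 1.
0 → 1 = 1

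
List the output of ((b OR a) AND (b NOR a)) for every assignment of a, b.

a | b | Output
--------------
0 | 0 | 0
0 | 1 | 0
1 | 0 | 0
1 | 1 | 0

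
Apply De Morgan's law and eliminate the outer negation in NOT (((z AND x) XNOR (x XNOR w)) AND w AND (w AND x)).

NOT ((z AND x) XNOR (x XNOR w)) OR NOT w OR NOT (w AND x)
De Morgan's: NOT(AND of terms) = OR of negations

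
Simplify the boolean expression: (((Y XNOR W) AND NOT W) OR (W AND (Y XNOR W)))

By distribution ((E AND v) OR (E AND NOT v) = E):
= (Y XNOR W)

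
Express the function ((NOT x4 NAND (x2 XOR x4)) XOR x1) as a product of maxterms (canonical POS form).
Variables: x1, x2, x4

ΠM(2, 4, 5, 7) = (x1 OR NOT x2 OR x4) AND (NOT x1 OR x2 OR x4) AND (NOT x1 OR x2 OR NOT x4) AND (NOT x1 OR NOT x2 OR NOT x4)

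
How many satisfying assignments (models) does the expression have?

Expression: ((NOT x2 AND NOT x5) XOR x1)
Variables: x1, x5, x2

Satisfying assignments: (0,0,0), (1,0,1), (1,1,0), (1,1,1)
Count: 4 out of 8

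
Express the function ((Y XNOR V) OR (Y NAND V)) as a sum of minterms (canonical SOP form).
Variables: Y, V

Σm(0, 1, 2, 3) = (NOT Y AND NOT V) OR (NOT Y AND V) OR (Y AND NOT V) OR (Y AND V)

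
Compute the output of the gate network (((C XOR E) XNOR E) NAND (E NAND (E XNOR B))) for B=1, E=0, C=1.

Substituting: (((1 XOR 0) XNOR 0) NAND (0 NAND (0 XNOR 1)))
= 1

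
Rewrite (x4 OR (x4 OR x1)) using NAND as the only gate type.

((x4 NAND x4) NAND (((x4 NAND x4) NAND (x1 NAND x1)) NAND ((x4 NAND x4) NAND (x1 NAND x1))))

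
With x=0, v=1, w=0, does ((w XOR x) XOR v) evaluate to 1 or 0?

Substituting: ((0 XOR 0) XOR 1)
= 1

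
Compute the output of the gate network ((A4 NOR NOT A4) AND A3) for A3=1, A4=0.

Substituting: ((0 NOR NOT 0) AND 1)
= 0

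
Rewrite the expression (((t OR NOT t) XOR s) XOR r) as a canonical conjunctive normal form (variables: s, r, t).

(s OR NOT r OR t) AND (s OR NOT r OR NOT t) AND (NOT s OR r OR t) AND (NOT s OR r OR NOT t)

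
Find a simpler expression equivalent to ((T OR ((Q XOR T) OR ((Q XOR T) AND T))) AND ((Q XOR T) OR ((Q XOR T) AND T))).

By absorption (E AND (E OR v) = E) then absorption (E OR (E AND v) = E):
= (Q XOR T)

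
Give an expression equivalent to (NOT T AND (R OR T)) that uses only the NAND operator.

(((T NAND T) NAND ((R NAND R) NAND (T NAND T))) NAND ((T NAND T) NAND ((R NAND R) NAND (T NAND T))))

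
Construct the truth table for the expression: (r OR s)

r | s | Output
--------------
0 | 0 | 0
0 | 1 | 1
1 | 0 | 1
1 | 1 | 1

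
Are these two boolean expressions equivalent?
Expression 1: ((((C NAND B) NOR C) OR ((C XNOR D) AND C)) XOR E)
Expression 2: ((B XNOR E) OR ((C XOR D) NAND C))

No. Counterexample: with D=0, C=0, E=0, B=0, Expression 1 = 0 but Expression 2 = 1.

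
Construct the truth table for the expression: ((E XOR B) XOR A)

E | B | A | Output
------------------
0 | 0 | 0 | 0
0 | 0 | 1 | 1
0 | 1 | 0 | 1
0 | 1 | 1 | 0
1 | 0 | 0 | 1
1 | 0 | 1 | 0
1 | 1 | 0 | 0
1 | 1 | 1 | 1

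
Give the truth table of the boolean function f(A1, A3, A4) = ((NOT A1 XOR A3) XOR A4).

A1 | A3 | A4 | Output
---------------------
0 | 0 | 0 | 1
0 | 0 | 1 | 0
0 | 1 | 0 | 0
0 | 1 | 1 | 1
1 | 0 | 0 | 0
1 | 0 | 1 | 1
1 | 1 | 0 | 1
1 | 1 | 1 | 0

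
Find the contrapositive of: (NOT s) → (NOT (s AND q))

Contrapositive: (s AND q) → s
Note: A statement and its contrapositive are logically equivalent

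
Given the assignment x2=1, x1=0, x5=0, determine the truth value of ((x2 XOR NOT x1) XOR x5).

Substituting: ((1 XOR NOT 0) XOR 0)
= 0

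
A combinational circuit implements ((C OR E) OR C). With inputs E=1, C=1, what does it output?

Substituting: ((1 OR 1) OR 1)
= 1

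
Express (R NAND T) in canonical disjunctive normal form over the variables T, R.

(NOT T AND NOT R) OR (NOT T AND R) OR (T AND NOT R)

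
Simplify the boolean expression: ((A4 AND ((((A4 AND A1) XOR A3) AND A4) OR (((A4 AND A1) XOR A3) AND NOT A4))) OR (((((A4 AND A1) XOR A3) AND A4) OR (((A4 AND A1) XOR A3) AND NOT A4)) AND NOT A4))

By distribution ((E AND v) OR (E AND NOT v) = E) then distribution ((E AND v) OR (E AND NOT v) = E):
= ((A4 AND A1) XOR A3)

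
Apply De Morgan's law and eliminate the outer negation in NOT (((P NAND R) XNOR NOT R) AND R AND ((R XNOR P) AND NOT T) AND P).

NOT ((P NAND R) XNOR NOT R) OR NOT R OR NOT ((R XNOR P) AND NOT T) OR NOT P
De Morgan's: NOT(AND of terms) = OR of negations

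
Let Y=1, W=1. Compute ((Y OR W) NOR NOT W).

Substituting: ((1 OR 1) NOR NOT 1)
= 0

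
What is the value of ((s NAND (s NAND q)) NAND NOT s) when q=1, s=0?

Substituting: ((0 NAND (0 NAND 1)) NAND NOT 0)
= 0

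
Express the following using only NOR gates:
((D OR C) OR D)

((((D NOR C) NOR (D NOR C)) NOR D) NOR (((D NOR C) NOR (D NOR C)) NOR D))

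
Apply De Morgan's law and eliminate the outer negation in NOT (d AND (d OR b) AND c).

NOT d OR NOT (d OR b) OR NOT c
De Morgan's: NOT(AND of terms) = OR of negations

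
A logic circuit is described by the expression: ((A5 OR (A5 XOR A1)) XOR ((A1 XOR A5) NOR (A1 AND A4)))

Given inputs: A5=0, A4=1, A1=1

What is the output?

Substituting: ((0 OR (0 XOR 1)) XOR ((1 XOR 0) NOR (1 AND 1)))
= 1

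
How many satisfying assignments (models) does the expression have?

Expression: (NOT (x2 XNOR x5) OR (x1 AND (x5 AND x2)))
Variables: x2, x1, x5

Satisfying assignments: (0,0,1), (0,1,1), (1,0,0), (1,1,0), (1,1,1)
Count: 5 out of 8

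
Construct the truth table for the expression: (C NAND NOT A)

C | A | Output
--------------
0 | 0 | 1
0 | 1 | 1
1 | 0 | 0
1 | 1 | 1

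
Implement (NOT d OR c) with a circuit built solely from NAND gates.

(((d NAND d) NAND (d NAND d)) NAND (c NAND c))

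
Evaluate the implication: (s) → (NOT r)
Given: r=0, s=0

Antecedent (s) = 0; consequent (NOT r) = 1.
0 → 1 = 1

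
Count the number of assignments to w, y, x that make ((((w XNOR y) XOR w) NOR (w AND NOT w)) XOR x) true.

Satisfying assignments: (0,0,1), (0,1,0), (1,0,1), (1,1,0)
Count: 4 out of 8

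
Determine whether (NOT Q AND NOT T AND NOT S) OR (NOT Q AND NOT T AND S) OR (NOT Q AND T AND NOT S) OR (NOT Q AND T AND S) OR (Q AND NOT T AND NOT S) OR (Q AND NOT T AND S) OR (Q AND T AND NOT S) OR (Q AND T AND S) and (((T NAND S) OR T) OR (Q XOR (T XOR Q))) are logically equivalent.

Yes, they are equivalent — the two output columns agree on all 8 assignments:
Q | T | S | Expression 1 | Expression 2
---------------------------------------
0 | 0 | 0 | 1 | 1
0 | 0 | 1 | 1 | 1
0 | 1 | 0 | 1 | 1
0 | 1 | 1 | 1 | 1
1 | 0 | 0 | 1 | 1
1 | 0 | 1 | 1 | 1
1 | 1 | 0 | 1 | 1
1 | 1 | 1 | 1 | 1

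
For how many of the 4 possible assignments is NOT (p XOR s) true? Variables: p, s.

Satisfying assignments: (0,0), (1,1)
Count: 2 out of 4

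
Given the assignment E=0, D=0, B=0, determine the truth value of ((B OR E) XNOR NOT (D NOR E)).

Substituting: ((0 OR 0) XNOR NOT (0 NOR 0))
= 1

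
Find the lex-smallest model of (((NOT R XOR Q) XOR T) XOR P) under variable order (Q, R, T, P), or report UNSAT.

Q=0, R=0, T=0, P=0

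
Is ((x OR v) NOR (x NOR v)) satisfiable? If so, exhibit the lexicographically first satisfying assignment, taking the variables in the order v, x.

UNSATISFIABLE - no assignment makes this expression true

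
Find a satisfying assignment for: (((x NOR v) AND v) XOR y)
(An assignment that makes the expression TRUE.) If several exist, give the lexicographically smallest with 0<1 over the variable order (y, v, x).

y=1, v=0, x=0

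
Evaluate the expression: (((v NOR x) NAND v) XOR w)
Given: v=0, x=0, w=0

Substituting: (((0 NOR 0) NAND 0) XOR 0)
= 1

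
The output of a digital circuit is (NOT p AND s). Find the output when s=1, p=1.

Substituting: (NOT 1 AND 1)
= 0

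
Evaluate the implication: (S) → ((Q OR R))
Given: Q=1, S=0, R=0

Antecedent (S) = 0; consequent ((Q OR R)) = 1.
0 → 1 = 1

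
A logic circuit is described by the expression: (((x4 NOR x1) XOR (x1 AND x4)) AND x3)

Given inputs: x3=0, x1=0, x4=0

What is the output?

Substituting: (((0 NOR 0) XOR (0 AND 0)) AND 0)
= 0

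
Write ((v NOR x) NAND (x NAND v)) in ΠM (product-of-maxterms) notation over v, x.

ΠM(0) = (v OR x)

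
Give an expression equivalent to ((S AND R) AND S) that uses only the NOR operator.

((((S NOR S) NOR (R NOR R)) NOR ((S NOR S) NOR (R NOR R))) NOR (S NOR S))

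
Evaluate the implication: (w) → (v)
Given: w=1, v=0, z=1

Antecedent (w) = 1; consequent (v) = 0.
1 → 0 = 0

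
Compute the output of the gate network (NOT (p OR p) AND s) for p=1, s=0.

Substituting: (NOT (1 OR 1) AND 0)
= 0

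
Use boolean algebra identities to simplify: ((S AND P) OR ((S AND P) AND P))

By absorption (E OR (E AND v) = E):
= (S AND P)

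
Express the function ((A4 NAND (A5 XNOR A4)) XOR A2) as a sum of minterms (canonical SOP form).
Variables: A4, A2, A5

Σm(0, 1, 4, 7) = (NOT A4 AND NOT A2 AND NOT A5) OR (NOT A4 AND NOT A2 AND A5) OR (A4 AND NOT A2 AND NOT A5) OR (A4 AND A2 AND A5)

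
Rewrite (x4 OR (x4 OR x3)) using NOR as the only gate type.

((x4 NOR ((x4 NOR x3) NOR (x4 NOR x3))) NOR (x4 NOR ((x4 NOR x3) NOR (x4 NOR x3))))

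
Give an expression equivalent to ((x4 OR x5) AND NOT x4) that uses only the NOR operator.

((((x4 NOR x5) NOR (x4 NOR x5)) NOR ((x4 NOR x5) NOR (x4 NOR x5))) NOR ((x4 NOR x4) NOR (x4 NOR x4)))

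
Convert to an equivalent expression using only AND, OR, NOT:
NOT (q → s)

q AND NOT s
(Negated implication: NOT(A → B) = A AND NOT B)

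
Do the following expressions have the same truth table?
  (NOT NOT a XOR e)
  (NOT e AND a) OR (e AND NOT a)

Yes, they are equivalent — the two output columns agree on all 4 assignments:
e | a | Expression 1 | Expression 2
-----------------------------------
0 | 0 | 0 | 0
0 | 1 | 1 | 1
1 | 0 | 1 | 1
1 | 1 | 0 | 0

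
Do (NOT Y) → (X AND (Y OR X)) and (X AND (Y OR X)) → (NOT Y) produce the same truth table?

No, Converse is not equivalent to original (counterexample: Y=0, X=0)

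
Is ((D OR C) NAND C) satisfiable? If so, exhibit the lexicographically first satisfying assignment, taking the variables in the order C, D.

C=0, D=0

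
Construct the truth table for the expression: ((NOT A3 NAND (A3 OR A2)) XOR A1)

A3 | A1 | A2 | Output
---------------------
0 | 0 | 0 | 1
0 | 0 | 1 | 0
0 | 1 | 0 | 0
0 | 1 | 1 | 1
1 | 0 | 0 | 1
1 | 0 | 1 | 1
1 | 1 | 0 | 0
1 | 1 | 1 | 0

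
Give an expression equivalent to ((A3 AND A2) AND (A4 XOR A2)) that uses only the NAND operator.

((((A3 NAND A2) NAND (A3 NAND A2)) NAND ((A4 NAND (A4 NAND A2)) NAND (A2 NAND (A4 NAND A2)))) NAND (((A3 NAND A2) NAND (A3 NAND A2)) NAND ((A4 NAND (A4 NAND A2)) NAND (A2 NAND (A4 NAND A2)))))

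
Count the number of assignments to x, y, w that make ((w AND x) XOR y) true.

Satisfying assignments: (0,1,0), (0,1,1), (1,0,1), (1,1,0)
Count: 4 out of 8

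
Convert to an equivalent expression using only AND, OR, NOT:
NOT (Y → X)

Y AND NOT X
(Negated implication: NOT(A → B) = A AND NOT B)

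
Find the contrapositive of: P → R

Contrapositive: NOT R → NOT P
Note: A statement and its contrapositive are logically equivalent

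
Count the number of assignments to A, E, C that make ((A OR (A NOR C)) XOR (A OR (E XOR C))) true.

Satisfying assignments: (0,0,0), (0,0,1)
Count: 2 out of 8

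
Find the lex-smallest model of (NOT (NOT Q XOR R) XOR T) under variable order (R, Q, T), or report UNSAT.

R=0, Q=0, T=1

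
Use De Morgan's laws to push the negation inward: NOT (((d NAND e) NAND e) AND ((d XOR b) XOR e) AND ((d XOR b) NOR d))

NOT ((d NAND e) NAND e) OR NOT ((d XOR b) XOR e) OR NOT ((d XOR b) NOR d)
De Morgan's: NOT(AND of terms) = OR of negations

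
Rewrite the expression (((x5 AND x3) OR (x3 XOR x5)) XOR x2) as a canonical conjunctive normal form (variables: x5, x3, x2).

(x5 OR x3 OR x2) AND (x5 OR NOT x3 OR NOT x2) AND (NOT x5 OR x3 OR NOT x2) AND (NOT x5 OR NOT x3 OR NOT x2)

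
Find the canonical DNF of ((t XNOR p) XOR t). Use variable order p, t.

(NOT p AND NOT t) OR (NOT p AND t)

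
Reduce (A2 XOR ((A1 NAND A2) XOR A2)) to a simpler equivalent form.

By XOR self-cancellation ((E XOR v) XOR v = E):
= (A1 NAND A2)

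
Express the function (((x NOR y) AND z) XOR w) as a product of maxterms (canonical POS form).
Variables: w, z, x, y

ΠM(0, 1, 2, 3, 5, 6, 7, 12) = (w OR z OR x OR y) AND (w OR z OR x OR NOT y) AND (w OR z OR NOT x OR y) AND (w OR z OR NOT x OR NOT y) AND (w OR NOT z OR x OR NOT y) AND (w OR NOT z OR NOT x OR y) AND (w OR NOT z OR NOT x OR NOT y) AND (NOT w OR NOT z OR x OR y)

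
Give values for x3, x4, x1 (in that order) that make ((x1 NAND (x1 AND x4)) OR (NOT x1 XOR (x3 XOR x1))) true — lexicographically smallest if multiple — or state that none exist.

x3=0, x4=0, x1=0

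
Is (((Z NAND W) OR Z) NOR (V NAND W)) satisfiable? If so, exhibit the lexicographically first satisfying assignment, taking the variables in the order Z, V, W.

UNSATISFIABLE - no assignment makes this expression true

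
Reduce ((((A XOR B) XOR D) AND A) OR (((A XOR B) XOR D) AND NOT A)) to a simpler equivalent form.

By distribution ((E AND v) OR (E AND NOT v) = E):
= ((A XOR B) XOR D)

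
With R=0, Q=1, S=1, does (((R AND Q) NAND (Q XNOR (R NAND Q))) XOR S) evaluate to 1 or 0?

Substituting: (((0 AND 1) NAND (1 XNOR (0 NAND 1))) XOR 1)
= 0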